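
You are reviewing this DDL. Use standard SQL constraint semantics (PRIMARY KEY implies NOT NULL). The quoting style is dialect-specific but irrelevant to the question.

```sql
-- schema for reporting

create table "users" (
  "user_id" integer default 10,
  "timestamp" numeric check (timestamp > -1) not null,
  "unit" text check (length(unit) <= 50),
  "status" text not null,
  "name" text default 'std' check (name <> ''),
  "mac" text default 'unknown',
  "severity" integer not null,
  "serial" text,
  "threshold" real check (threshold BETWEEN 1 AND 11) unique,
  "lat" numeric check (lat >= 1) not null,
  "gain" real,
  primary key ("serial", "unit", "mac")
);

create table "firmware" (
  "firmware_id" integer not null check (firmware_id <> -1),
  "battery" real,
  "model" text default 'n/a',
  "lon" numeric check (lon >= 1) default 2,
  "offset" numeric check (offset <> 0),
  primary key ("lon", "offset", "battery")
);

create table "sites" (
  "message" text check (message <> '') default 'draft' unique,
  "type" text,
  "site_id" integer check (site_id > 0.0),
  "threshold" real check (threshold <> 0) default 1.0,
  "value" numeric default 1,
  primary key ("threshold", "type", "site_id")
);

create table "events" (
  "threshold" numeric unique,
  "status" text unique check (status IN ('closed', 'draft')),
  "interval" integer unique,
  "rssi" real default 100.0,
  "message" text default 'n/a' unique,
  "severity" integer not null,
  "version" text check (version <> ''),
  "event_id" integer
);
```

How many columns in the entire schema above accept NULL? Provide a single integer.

14

users: 4 nullable (user_id, name, threshold, gain — PK (serial, unit, mac) and explicit NOT NULL columns excluded).
firmware: 1 nullable (model — PK (lon, offset, battery) and explicit NOT NULL columns excluded).
sites: 2 nullable (message, value — PK (threshold, type, site_id) and explicit NOT NULL columns excluded).
events: 7 nullable (threshold, status, interval, rssi, message, version, event_id — PK none and explicit NOT NULL columns excluded).
Total: 4 + 1 + 2 + 7 = 14.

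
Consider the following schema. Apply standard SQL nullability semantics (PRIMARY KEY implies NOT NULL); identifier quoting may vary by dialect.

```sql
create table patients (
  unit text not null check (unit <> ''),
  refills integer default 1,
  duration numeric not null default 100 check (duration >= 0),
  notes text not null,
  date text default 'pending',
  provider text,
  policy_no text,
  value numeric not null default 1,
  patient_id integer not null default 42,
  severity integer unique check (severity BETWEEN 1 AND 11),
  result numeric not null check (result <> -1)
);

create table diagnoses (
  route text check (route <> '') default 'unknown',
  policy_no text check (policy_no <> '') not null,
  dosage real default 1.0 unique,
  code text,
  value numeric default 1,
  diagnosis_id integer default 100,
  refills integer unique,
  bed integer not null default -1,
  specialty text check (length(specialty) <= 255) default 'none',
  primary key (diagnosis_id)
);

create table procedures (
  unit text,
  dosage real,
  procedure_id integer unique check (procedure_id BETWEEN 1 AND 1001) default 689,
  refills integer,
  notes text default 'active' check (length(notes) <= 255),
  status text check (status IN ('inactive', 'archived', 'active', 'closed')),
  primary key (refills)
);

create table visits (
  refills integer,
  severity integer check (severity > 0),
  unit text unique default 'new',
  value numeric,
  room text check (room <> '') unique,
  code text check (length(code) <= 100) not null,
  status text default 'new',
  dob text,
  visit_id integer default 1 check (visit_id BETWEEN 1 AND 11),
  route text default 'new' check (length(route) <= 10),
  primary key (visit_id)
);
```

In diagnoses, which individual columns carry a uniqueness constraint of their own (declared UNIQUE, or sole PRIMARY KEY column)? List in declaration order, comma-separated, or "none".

- route: no UNIQUE or single-column PK constraint.
- policy_no: no UNIQUE or single-column PK constraint.
- dosage: declared UNIQUE → unique.
- code: no UNIQUE or single-column PK constraint.
- value: no UNIQUE or single-column PK constraint.
- diagnosis_id: single-column PRIMARY KEY → unique.
- refills: declared UNIQUE → unique.
- bed: no UNIQUE or single-column PK constraint.
- specialty: no UNIQUE or single-column PK constraint.

dosage, diagnosis_id, refills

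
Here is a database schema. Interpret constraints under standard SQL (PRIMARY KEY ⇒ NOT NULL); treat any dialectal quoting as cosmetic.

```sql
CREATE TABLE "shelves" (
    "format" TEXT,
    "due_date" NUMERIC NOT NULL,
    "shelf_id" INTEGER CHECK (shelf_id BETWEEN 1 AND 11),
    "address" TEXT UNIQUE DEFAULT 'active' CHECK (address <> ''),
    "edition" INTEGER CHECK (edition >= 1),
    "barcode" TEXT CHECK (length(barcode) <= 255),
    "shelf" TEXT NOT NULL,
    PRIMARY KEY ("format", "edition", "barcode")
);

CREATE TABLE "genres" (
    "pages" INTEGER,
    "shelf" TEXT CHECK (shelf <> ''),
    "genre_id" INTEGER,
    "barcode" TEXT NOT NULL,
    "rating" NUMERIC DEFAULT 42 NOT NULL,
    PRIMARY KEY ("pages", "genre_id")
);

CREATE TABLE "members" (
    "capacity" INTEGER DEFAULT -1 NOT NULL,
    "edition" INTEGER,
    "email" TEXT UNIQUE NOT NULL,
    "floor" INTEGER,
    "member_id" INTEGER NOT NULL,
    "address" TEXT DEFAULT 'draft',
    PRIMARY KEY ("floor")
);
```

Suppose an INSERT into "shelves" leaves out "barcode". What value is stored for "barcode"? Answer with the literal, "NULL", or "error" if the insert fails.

error

barcode has no DEFAULT clause.
Omitting it would insert NULL, but it is part of the PRIMARY KEY, so the INSERT fails.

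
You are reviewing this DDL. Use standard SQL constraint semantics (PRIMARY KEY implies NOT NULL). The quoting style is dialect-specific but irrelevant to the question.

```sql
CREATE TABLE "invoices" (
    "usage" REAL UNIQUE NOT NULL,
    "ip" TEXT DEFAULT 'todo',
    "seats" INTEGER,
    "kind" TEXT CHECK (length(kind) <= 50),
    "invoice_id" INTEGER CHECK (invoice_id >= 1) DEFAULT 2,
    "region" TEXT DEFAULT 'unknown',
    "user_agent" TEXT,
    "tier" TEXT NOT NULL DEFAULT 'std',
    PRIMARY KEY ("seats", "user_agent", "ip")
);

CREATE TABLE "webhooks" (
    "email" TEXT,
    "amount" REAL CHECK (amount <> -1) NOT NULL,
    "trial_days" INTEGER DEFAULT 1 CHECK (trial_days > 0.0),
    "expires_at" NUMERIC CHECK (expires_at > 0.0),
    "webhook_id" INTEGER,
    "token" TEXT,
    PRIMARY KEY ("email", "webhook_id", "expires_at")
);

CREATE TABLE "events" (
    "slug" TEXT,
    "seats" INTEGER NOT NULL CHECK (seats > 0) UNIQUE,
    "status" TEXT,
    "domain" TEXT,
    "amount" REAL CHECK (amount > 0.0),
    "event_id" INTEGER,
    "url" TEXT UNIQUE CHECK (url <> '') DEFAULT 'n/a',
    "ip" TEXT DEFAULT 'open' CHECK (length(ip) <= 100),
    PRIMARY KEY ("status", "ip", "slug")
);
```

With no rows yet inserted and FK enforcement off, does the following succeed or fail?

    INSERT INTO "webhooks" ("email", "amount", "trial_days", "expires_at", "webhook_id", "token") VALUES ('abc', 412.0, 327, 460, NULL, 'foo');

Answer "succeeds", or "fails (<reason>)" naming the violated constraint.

fails (NOT NULL on webhook_id)

webhook_id is explicitly set to NULL, but webhook_id is part of the PRIMARY KEY (implied NOT NULL).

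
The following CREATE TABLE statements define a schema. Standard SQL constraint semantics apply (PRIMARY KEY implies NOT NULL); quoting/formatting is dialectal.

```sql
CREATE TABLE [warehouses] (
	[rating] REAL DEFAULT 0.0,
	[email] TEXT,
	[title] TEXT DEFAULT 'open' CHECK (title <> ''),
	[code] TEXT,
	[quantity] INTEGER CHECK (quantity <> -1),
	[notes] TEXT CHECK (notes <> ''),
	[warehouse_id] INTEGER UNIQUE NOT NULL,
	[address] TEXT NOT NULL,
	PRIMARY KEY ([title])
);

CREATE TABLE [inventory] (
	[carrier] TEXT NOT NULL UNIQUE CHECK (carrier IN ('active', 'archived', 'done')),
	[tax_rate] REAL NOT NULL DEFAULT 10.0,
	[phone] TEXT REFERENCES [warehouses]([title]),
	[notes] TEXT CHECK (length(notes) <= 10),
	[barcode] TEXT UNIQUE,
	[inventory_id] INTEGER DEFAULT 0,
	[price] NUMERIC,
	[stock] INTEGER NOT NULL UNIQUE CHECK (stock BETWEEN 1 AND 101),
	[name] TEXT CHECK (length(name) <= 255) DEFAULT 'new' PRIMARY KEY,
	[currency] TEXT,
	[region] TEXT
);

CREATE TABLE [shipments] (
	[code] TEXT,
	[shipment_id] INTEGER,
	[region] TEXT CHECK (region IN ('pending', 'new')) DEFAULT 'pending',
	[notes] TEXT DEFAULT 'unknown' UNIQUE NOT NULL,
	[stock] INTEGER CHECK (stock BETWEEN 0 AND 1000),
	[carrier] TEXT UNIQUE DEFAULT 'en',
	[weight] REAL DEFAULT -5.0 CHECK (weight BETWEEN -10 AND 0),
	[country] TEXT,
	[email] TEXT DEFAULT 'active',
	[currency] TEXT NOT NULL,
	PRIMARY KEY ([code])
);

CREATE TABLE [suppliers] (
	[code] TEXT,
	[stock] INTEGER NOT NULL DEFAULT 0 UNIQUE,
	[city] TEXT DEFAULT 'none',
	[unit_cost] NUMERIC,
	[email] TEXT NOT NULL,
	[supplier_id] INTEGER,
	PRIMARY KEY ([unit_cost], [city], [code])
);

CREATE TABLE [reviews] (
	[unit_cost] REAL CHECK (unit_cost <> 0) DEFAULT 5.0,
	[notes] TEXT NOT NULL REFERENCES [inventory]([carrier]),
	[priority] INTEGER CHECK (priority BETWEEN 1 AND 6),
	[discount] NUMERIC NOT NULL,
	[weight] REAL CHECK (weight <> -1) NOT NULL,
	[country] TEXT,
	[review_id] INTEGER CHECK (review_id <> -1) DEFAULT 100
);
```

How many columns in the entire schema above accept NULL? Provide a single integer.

warehouses: 5 nullable (rating, email, code, quantity, notes — PK (title) and explicit NOT NULL columns excluded).
inventory: 7 nullable (phone, notes, barcode, inventory_id, price, currency, region — PK (name) and explicit NOT NULL columns excluded).
shipments: 7 nullable (shipment_id, region, stock, carrier, weight, country, email — PK (code) and explicit NOT NULL columns excluded).
suppliers: 1 nullable (supplier_id — PK (unit_cost, city, code) and explicit NOT NULL columns excluded).
reviews: 4 nullable (unit_cost, priority, country, review_id — PK none and explicit NOT NULL columns excluded).
Total: 5 + 7 + 7 + 1 + 4 = 24.

24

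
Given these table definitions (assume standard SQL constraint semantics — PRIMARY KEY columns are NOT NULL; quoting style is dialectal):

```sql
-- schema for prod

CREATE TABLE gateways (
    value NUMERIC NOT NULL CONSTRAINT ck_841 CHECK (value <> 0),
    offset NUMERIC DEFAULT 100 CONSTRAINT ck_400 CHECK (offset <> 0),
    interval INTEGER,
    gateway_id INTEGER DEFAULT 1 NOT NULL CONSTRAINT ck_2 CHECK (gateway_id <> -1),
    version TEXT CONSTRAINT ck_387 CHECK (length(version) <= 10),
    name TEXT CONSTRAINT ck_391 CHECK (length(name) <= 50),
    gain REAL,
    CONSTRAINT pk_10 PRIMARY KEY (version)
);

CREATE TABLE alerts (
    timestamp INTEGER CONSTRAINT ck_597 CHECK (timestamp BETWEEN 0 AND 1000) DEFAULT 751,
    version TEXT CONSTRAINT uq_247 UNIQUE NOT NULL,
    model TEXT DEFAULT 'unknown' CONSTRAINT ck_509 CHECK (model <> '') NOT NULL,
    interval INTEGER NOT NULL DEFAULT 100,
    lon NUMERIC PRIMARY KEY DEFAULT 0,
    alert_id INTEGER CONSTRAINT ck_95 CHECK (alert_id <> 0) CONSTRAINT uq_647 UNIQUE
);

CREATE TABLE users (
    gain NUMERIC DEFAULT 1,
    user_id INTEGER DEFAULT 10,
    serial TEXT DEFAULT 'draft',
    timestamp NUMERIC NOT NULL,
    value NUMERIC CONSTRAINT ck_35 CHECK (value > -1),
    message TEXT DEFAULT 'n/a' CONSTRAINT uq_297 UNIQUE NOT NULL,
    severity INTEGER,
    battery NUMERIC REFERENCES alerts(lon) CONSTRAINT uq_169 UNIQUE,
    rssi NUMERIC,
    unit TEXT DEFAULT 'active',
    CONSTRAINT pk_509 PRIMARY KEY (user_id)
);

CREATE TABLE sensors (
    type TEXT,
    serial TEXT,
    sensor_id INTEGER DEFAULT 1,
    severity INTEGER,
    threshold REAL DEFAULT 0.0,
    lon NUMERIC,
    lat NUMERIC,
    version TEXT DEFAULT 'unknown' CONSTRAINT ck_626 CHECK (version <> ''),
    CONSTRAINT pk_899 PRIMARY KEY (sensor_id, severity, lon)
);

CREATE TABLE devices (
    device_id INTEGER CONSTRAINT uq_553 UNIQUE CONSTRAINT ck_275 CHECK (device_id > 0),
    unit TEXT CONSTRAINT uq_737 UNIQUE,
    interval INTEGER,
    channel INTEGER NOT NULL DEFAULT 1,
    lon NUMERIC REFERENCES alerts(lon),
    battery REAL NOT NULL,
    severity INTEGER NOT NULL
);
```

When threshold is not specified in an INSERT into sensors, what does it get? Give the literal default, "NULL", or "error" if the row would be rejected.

threshold has an explicit DEFAULT 0.0.
When the column is omitted from an INSERT, that default is used.

0.0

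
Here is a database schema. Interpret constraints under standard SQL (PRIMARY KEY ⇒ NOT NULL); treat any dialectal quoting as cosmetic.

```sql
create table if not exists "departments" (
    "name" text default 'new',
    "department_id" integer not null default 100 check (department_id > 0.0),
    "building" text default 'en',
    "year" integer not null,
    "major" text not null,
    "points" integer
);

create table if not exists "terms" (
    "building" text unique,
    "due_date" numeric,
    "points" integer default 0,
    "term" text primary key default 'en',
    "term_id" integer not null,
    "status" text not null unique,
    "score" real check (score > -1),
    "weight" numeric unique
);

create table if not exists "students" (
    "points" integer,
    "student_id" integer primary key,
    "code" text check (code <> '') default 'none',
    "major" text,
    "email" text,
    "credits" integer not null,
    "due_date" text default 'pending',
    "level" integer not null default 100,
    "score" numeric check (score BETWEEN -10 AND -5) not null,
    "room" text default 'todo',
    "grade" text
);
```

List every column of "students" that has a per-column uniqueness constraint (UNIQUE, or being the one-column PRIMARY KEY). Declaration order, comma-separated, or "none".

- points: no UNIQUE or single-column PK constraint.
- student_id: single-column PRIMARY KEY → unique.
- code: no UNIQUE or single-column PK constraint.
- major: no UNIQUE or single-column PK constraint.
- email: no UNIQUE or single-column PK constraint.
- credits: no UNIQUE or single-column PK constraint.
- due_date: no UNIQUE or single-column PK constraint.
- level: no UNIQUE or single-column PK constraint.
- score: no UNIQUE or single-column PK constraint.
- room: no UNIQUE or single-column PK constraint.
- grade: no UNIQUE or single-column PK constraint.

student_id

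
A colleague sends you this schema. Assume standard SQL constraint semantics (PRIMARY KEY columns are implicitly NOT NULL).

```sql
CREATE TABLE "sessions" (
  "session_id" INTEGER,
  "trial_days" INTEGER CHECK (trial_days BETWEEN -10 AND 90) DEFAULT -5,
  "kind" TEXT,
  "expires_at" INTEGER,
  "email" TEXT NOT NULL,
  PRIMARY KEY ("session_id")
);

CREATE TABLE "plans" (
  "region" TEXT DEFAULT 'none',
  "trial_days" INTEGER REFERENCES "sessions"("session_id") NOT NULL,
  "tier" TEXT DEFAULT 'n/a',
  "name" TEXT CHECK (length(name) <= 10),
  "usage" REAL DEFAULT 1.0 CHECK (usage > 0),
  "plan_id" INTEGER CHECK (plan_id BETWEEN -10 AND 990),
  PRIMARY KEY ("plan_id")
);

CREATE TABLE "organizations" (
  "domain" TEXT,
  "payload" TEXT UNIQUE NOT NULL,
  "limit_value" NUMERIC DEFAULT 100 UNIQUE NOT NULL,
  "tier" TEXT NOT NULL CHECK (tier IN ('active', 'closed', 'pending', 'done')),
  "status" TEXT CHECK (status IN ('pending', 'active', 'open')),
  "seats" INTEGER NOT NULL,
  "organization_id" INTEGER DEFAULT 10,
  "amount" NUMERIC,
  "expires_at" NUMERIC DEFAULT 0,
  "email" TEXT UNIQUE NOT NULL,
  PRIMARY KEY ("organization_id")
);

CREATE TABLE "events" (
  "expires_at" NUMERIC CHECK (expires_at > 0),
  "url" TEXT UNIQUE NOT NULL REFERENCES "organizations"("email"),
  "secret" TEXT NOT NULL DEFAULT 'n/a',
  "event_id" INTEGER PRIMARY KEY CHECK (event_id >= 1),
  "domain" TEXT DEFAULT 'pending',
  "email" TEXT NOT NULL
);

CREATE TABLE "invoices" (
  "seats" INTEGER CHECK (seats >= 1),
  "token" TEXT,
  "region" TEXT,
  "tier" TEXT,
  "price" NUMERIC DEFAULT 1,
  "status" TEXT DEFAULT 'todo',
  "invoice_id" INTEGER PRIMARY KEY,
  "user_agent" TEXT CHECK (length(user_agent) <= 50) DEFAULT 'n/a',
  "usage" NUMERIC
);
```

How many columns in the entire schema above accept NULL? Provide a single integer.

21

sessions: 3 nullable (trial_days, kind, expires_at — PK (session_id) and explicit NOT NULL columns excluded).
plans: 4 nullable (region, tier, name, usage — PK (plan_id) and explicit NOT NULL columns excluded).
organizations: 4 nullable (domain, status, amount, expires_at — PK (organization_id) and explicit NOT NULL columns excluded).
events: 2 nullable (expires_at, domain — PK (event_id) and explicit NOT NULL columns excluded).
invoices: 8 nullable (seats, token, region, tier, price, status, user_agent, usage — PK (invoice_id) and explicit NOT NULL columns excluded).
Total: 3 + 4 + 4 + 2 + 8 = 21.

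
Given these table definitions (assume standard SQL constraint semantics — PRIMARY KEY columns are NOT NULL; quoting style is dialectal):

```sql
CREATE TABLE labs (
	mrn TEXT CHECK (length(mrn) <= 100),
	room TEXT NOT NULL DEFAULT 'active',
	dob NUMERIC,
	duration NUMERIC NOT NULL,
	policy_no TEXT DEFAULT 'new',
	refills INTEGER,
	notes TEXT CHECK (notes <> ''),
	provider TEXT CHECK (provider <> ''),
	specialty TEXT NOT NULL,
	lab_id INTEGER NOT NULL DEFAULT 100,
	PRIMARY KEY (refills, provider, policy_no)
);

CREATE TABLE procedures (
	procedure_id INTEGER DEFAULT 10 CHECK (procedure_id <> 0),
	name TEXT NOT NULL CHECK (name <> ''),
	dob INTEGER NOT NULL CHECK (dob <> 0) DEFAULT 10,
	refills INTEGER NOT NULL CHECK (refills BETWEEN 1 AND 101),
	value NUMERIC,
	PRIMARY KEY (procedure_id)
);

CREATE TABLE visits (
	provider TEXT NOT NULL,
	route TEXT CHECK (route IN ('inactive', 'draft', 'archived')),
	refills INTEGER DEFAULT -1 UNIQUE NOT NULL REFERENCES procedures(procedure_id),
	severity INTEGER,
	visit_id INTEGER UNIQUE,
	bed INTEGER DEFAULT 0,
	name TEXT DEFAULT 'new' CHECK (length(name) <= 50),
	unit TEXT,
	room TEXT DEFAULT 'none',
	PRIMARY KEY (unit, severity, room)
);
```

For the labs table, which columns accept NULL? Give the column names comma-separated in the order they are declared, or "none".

mrn, dob, notes

- mrn: CHECK does not forbid NULL (a CHECK constraint passes when its expression is NULL) → nullable.
- room: declared NOT NULL → not nullable.
- dob: no NOT NULL constraint applies → nullable.
- duration: declared NOT NULL → not nullable.
- policy_no: part of the PRIMARY KEY, which implies NOT NULL → not nullable.
- refills: part of the PRIMARY KEY, which implies NOT NULL → not nullable.
- notes: CHECK does not forbid NULL (a CHECK constraint passes when its expression is NULL) → nullable.
- provider: part of the PRIMARY KEY, which implies NOT NULL → not nullable.
- specialty: declared NOT NULL → not nullable.
- lab_id: declared NOT NULL → not nullable.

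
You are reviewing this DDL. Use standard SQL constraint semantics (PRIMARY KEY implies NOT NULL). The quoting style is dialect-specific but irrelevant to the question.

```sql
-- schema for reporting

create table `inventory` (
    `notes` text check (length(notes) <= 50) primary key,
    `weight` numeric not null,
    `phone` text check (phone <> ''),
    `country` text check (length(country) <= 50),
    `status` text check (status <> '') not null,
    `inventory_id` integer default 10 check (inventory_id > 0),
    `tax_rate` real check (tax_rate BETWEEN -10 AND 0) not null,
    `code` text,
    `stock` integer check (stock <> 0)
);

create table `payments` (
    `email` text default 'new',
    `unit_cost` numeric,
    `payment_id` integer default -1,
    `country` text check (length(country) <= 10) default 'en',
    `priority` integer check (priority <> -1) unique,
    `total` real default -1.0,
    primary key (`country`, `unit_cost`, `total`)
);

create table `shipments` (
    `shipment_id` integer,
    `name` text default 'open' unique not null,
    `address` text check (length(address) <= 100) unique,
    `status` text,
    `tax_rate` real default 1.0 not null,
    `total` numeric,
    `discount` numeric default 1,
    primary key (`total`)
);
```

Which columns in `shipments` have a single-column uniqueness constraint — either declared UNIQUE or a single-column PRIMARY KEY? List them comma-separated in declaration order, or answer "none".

name, address, total

- shipment_id: no UNIQUE or single-column PK constraint.
- name: declared UNIQUE → unique.
- address: declared UNIQUE → unique.
- status: no UNIQUE or single-column PK constraint.
- tax_rate: no UNIQUE or single-column PK constraint.
- total: single-column PRIMARY KEY → unique.
- discount: no UNIQUE or single-column PK constraint.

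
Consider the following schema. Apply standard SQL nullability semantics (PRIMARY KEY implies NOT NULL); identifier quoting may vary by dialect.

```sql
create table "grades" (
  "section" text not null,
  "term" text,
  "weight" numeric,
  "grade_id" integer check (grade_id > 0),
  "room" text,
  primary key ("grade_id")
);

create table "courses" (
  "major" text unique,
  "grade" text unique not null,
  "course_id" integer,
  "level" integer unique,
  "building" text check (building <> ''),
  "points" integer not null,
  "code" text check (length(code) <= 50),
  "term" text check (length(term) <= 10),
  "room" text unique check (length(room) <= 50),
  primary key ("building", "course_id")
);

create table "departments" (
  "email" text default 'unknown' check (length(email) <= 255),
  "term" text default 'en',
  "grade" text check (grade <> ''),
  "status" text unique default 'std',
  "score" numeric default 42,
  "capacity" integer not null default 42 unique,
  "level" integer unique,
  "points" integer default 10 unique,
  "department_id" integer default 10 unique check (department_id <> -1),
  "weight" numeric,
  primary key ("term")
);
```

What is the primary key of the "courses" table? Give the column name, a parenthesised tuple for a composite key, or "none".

(building, course_id)

A table-level PRIMARY KEY clause names 2 columns: building, course_id.
This is a composite key — the combination is unique, not each column individually.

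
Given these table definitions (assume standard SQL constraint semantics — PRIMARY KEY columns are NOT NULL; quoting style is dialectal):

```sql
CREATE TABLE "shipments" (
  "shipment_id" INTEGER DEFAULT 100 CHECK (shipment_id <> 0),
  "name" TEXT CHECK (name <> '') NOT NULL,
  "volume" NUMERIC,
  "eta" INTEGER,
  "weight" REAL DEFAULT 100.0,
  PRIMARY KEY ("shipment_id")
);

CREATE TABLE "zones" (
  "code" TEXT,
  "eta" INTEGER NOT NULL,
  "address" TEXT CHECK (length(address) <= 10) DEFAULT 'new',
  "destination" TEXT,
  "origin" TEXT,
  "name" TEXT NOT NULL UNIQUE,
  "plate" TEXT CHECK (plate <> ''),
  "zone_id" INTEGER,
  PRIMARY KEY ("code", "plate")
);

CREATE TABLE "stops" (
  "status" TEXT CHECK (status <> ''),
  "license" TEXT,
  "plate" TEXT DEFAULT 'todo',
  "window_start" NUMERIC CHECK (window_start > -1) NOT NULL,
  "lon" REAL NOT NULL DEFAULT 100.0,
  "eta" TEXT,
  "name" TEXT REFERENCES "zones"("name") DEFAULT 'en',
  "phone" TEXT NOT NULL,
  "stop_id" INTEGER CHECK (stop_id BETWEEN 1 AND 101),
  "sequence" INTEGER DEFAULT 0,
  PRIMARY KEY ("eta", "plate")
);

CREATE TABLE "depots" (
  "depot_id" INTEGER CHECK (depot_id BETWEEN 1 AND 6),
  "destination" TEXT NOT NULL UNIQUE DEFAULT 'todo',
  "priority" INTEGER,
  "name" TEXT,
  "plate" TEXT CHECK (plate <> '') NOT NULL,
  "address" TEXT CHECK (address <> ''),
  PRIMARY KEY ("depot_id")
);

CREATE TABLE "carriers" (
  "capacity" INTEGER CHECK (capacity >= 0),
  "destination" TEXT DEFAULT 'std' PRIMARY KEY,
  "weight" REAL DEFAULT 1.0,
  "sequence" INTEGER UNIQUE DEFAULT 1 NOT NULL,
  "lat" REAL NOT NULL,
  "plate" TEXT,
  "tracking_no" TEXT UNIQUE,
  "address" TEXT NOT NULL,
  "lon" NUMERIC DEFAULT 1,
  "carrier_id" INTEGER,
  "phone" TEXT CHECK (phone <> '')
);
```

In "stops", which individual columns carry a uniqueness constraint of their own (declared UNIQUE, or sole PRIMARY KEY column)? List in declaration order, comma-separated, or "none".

none

- status: no UNIQUE or single-column PK constraint.
- license: no UNIQUE or single-column PK constraint.
- plate: part of a composite PRIMARY KEY — only the tuple is unique, not this column on its own.
- window_start: no UNIQUE or single-column PK constraint.
- lon: no UNIQUE or single-column PK constraint.
- eta: part of a composite PRIMARY KEY — only the tuple is unique, not this column on its own.
- name: no UNIQUE or single-column PK constraint.
- phone: no UNIQUE or single-column PK constraint.
- stop_id: no UNIQUE or single-column PK constraint.
- sequence: no UNIQUE or single-column PK constraint.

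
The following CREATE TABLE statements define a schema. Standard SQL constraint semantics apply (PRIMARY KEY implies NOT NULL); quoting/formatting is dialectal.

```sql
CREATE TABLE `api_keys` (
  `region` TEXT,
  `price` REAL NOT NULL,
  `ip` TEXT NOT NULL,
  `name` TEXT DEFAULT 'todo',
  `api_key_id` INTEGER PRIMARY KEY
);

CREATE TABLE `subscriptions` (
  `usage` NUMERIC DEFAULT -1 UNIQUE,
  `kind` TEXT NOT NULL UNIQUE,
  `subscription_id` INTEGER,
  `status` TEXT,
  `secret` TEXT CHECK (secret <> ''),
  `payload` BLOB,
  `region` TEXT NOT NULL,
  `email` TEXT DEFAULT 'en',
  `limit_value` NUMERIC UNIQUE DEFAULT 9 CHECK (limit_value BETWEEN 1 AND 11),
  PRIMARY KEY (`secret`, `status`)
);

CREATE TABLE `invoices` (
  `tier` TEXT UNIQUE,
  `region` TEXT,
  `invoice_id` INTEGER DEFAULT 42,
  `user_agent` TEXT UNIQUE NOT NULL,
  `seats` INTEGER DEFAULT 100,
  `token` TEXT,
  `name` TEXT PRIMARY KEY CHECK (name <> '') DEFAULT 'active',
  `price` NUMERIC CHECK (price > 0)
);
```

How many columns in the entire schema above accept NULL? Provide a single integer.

api_keys: 2 nullable (region, name — PK (api_key_id) and explicit NOT NULL columns excluded).
subscriptions: 5 nullable (usage, subscription_id, payload, email, limit_value — PK (secret, status) and explicit NOT NULL columns excluded).
invoices: 6 nullable (tier, region, invoice_id, seats, token, price — PK (name) and explicit NOT NULL columns excluded).
Total: 2 + 5 + 6 = 13.

13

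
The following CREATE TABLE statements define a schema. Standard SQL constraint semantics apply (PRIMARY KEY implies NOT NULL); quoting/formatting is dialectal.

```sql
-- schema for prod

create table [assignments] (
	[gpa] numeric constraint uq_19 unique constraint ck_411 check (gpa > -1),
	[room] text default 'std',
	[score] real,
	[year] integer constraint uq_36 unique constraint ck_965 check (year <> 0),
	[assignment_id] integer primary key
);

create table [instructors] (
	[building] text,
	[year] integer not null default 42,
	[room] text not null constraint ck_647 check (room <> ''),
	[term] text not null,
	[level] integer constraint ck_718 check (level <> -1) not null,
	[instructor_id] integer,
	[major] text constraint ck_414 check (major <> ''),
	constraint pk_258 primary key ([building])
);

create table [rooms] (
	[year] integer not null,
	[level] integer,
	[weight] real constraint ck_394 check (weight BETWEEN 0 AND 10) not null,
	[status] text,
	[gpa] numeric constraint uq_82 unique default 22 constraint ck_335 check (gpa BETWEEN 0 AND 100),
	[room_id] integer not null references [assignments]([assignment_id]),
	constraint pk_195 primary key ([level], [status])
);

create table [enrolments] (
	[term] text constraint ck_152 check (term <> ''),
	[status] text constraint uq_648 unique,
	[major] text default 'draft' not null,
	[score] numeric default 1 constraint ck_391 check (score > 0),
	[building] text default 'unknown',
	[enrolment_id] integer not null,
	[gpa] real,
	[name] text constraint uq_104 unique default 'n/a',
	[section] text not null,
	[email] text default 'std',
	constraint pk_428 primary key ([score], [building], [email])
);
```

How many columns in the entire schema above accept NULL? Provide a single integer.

11

assignments: 4 nullable (gpa, room, score, year — PK (assignment_id) and explicit NOT NULL columns excluded).
instructors: 2 nullable (instructor_id, major — PK (building) and explicit NOT NULL columns excluded).
rooms: 1 nullable (gpa — PK (level, status) and explicit NOT NULL columns excluded).
enrolments: 4 nullable (term, status, gpa, name — PK (score, building, email) and explicit NOT NULL columns excluded).
Total: 4 + 2 + 1 + 4 = 11.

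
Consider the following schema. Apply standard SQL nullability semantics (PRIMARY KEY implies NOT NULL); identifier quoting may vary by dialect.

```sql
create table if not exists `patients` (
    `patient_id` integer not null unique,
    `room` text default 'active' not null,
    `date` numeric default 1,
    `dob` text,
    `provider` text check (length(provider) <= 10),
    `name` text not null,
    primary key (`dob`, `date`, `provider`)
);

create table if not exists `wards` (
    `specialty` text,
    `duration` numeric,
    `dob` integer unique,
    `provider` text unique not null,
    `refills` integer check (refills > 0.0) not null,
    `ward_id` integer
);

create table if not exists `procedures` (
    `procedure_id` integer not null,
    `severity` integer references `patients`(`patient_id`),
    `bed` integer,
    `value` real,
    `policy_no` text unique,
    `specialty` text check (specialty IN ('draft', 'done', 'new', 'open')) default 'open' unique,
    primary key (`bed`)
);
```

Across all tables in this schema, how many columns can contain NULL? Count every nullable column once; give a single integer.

patients: 0 nullable (none — PK (dob, date, provider) and explicit NOT NULL columns excluded).
wards: 4 nullable (specialty, duration, dob, ward_id — PK none and explicit NOT NULL columns excluded).
procedures: 4 nullable (severity, value, policy_no, specialty — PK (bed) and explicit NOT NULL columns excluded).
Total: 0 + 4 + 4 = 8.

8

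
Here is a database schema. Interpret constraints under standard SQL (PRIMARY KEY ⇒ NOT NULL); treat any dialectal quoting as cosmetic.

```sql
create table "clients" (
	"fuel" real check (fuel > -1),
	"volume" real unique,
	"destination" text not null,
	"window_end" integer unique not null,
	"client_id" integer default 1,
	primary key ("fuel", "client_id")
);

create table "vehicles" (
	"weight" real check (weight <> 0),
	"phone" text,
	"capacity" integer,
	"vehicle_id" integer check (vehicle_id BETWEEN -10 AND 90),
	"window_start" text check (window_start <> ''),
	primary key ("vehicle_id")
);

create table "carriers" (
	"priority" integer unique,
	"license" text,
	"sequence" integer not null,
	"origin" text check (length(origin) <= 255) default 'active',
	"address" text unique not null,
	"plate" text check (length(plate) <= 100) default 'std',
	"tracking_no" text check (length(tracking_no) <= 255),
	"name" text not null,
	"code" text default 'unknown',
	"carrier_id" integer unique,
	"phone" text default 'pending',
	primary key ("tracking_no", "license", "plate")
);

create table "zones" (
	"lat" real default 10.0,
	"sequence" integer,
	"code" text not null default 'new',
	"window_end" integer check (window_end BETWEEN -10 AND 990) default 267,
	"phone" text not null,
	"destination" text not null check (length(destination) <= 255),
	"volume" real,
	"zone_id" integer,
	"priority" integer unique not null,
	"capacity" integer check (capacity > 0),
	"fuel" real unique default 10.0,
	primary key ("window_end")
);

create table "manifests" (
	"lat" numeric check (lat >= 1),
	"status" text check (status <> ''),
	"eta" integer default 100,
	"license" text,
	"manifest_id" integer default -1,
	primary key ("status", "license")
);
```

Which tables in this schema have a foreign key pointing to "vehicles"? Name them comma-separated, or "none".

none

No REFERENCES clause anywhere in the schema names vehicles.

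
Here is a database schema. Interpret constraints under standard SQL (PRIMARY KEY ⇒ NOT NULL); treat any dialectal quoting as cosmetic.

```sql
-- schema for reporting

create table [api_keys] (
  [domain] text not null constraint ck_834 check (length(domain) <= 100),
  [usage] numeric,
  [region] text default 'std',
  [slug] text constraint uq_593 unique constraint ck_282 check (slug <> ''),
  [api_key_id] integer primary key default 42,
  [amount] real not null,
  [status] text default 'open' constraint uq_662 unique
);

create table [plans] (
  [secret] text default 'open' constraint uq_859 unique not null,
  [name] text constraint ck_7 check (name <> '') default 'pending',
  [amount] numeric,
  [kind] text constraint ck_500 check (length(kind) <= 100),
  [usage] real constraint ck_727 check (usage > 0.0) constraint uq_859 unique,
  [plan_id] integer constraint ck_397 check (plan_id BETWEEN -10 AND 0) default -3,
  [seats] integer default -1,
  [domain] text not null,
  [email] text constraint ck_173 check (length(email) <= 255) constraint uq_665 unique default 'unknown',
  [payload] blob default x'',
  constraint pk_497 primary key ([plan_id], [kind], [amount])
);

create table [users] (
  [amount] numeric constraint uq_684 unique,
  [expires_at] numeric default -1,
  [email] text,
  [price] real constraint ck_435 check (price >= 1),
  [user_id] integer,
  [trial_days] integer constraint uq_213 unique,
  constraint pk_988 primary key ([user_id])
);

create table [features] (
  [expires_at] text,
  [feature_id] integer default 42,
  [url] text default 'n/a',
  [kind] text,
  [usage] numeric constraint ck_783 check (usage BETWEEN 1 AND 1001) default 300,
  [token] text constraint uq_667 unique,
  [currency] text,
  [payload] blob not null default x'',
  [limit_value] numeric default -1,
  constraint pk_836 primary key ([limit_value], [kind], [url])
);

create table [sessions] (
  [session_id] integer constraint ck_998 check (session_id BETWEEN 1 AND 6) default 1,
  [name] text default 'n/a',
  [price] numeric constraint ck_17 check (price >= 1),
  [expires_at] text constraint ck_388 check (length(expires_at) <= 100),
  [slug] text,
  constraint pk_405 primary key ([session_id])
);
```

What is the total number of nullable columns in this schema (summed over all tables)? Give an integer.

api_keys: 4 nullable (usage, region, slug, status — PK (api_key_id) and explicit NOT NULL columns excluded).
plans: 5 nullable (name, usage, seats, email, payload — PK (plan_id, kind, amount) and explicit NOT NULL columns excluded).
users: 5 nullable (amount, expires_at, email, price, trial_days — PK (user_id) and explicit NOT NULL columns excluded).
features: 5 nullable (expires_at, feature_id, usage, token, currency — PK (limit_value, kind, url) and explicit NOT NULL columns excluded).
sessions: 4 nullable (name, price, expires_at, slug — PK (session_id) and explicit NOT NULL columns excluded).
Total: 4 + 5 + 5 + 5 + 4 = 23.

23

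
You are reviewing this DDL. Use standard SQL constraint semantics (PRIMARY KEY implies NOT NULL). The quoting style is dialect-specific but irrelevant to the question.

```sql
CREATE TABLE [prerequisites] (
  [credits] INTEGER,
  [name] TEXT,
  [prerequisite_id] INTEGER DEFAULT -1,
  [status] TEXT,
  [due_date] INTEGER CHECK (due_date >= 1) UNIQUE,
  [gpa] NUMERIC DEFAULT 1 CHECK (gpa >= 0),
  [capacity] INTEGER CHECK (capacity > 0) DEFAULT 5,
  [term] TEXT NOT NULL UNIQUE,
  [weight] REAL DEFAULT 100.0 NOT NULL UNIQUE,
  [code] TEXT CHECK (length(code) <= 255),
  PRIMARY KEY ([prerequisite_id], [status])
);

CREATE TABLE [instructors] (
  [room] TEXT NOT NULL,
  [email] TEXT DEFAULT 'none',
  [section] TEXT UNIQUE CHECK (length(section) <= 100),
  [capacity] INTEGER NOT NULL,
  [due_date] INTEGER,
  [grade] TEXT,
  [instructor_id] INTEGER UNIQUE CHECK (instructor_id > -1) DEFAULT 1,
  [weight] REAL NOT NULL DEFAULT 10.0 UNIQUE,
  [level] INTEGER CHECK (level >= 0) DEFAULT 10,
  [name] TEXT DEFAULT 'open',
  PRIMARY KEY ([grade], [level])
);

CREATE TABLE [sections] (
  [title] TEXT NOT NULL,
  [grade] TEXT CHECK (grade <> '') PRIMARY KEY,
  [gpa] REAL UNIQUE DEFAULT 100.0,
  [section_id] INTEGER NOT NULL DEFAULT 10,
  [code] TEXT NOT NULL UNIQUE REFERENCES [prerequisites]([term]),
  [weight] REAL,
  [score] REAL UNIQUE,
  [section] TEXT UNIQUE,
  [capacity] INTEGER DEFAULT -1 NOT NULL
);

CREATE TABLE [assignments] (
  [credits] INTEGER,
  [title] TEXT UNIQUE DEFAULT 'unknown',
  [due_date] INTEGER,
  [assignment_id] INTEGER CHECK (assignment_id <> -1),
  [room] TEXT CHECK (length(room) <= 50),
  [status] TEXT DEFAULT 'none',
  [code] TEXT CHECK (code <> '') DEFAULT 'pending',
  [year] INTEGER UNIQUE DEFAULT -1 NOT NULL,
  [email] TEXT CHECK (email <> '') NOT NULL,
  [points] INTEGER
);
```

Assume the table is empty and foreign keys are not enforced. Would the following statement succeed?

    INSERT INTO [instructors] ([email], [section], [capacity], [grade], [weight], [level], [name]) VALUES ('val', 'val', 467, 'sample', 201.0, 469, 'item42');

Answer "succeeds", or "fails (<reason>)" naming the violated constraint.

room is omitted from the column list and has no DEFAULT, so it would receive NULL.
But room is declared NOT NULL.

fails (NOT NULL on room)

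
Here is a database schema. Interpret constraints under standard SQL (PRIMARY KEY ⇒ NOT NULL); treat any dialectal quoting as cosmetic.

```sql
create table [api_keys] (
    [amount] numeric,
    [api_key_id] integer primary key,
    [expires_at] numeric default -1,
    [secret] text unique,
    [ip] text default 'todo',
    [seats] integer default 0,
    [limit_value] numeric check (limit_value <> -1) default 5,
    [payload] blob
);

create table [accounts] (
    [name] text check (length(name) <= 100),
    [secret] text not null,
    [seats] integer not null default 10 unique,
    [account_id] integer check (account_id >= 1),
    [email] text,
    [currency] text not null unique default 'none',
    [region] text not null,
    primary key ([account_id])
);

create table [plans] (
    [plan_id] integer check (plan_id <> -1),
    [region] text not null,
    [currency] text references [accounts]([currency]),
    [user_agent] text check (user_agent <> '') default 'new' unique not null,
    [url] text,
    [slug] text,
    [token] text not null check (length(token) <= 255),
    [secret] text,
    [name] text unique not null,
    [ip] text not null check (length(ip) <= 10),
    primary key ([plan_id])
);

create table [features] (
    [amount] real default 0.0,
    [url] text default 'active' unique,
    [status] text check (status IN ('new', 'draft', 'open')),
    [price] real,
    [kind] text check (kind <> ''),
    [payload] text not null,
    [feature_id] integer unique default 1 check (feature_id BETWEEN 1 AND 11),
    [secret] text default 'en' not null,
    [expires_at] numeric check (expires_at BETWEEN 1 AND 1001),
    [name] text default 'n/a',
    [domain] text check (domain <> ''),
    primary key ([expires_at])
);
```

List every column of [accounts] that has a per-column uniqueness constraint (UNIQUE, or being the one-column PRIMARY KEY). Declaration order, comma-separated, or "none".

seats, account_id, currency

- name: no UNIQUE or single-column PK constraint.
- secret: no UNIQUE or single-column PK constraint.
- seats: declared UNIQUE → unique.
- account_id: single-column PRIMARY KEY → unique.
- email: no UNIQUE or single-column PK constraint.
- currency: declared UNIQUE → unique.
- region: no UNIQUE or single-column PK constraint.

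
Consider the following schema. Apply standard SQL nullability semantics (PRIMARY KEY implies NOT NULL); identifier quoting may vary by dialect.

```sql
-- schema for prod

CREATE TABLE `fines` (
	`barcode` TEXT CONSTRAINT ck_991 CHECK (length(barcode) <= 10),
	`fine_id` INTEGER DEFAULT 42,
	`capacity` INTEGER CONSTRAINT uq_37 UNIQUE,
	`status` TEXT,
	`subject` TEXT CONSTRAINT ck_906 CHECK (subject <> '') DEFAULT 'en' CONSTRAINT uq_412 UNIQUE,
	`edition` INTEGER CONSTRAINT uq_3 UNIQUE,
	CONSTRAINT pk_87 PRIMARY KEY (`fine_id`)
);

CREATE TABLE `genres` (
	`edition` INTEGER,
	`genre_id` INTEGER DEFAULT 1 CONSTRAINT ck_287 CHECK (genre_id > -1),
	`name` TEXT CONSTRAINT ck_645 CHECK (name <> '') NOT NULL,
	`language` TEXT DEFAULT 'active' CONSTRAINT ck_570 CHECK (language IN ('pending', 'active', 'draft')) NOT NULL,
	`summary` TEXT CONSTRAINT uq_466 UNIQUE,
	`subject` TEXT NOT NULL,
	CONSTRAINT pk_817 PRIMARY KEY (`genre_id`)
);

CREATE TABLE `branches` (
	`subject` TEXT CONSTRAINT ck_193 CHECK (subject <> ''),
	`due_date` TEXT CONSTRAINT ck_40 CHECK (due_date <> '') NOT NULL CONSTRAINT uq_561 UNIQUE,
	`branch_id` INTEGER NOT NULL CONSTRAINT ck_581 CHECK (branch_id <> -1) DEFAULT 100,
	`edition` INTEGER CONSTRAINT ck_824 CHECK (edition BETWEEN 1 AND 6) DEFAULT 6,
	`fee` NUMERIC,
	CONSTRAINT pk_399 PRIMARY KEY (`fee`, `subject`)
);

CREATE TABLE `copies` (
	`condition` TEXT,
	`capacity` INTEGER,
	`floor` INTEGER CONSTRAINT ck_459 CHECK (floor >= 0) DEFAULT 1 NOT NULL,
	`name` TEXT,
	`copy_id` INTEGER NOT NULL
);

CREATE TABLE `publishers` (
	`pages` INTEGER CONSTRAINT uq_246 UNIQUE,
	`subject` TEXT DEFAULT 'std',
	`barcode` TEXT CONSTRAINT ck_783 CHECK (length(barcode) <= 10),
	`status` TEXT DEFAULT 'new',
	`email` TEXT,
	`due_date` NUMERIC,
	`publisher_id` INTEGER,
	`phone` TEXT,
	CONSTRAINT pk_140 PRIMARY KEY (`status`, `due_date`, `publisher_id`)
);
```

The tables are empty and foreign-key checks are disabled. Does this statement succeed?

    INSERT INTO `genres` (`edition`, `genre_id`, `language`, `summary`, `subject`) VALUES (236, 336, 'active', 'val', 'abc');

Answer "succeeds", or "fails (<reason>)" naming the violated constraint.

name is omitted from the column list and has no DEFAULT, so it would receive NULL.
But name is declared NOT NULL.

fails (NOT NULL on name)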